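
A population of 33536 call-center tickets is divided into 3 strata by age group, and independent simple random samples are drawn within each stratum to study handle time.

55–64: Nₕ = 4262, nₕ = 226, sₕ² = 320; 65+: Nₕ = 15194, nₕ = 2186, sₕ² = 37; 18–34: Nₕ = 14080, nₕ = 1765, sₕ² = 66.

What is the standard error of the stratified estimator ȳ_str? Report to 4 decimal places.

Var(ȳ_str) = Σₕ Wₕ²(1 − fₕ)sₕ²/nₕ with Wₕ = Nₕ/N, N = 33536.
55–64: Wₕ = 0.12708731; term = 0.12708731²·(1 − 0.05302675)·320/226 = 0.021656268.
65+: Wₕ = 0.45306536; term = 0.45306536²·(1 − 0.14387258)·37/2186 = 0.0029744844.
18–34: Wₕ = 0.41984733; term = 0.41984733²·(1 − 0.12535511)·66/1765 = 0.005765192.
Sum = 0.030395944.
SE = √(0.030395944) = 0.1743.

0.1743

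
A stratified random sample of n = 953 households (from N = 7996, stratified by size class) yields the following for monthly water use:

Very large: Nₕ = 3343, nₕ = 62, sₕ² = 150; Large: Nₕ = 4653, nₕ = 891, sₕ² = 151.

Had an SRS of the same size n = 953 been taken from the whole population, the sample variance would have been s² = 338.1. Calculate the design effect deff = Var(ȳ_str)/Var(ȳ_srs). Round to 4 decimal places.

1.4767

Var(ȳ_str) = Σ Wₕ²(1−fₕ)sₕ²/nₕ with Wₕ = Nₕ/7996:
  Very large: (3343/7996)²·(1−62/3343)·150/62 = 0.41504636
  Large: (4653/7996)²·(1−891/4653)·151/891 = 0.046398668
  → Var(ȳ_str) = 0.46144503.
Var(ȳ_srs) = (1 − 953/7996)·338.1/953 = 0.31249075.
deff = 0.46144503 / 0.31249075 = 1.4767.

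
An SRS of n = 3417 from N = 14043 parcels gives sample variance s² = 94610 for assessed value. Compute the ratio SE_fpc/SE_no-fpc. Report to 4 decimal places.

0.8699

f = n/N = 3417/14043 = 0.24332408.
SE_no-fpc = √(s²/n) = 5.2619417; SE_fpc = √((1−f)s²/n) = 4.5772116.
Ratio = √(1−f) = 0.86987121.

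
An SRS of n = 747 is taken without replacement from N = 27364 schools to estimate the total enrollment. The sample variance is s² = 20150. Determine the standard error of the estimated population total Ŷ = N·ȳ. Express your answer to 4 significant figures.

140200

Var(Ŷ) = N²·Var(ȳ) = N²·(1 − n/N)·s²/n.
f = 747/27364 = 0.02729864; Var(ȳ) = 0.97270136·20150/747 = 26.238196.
Var(Ŷ) = 27364² · 26.238196 = 1.9646859 × 10^10.
SE(Ŷ) = √(1.9646859 × 10^10) = 140200.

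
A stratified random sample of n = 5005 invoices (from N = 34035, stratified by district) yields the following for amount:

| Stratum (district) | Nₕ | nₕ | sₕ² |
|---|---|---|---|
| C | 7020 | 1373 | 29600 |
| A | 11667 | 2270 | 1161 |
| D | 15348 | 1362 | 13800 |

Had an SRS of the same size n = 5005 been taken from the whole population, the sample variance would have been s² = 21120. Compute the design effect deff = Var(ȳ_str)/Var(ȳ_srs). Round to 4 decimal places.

Var(ȳ_str) = Σ Wₕ²(1−fₕ)sₕ²/nₕ with Wₕ = Nₕ/34035:
  C: (7020/34035)²·(1−1373/7020)·29600/1373 = 0.73777607
  A: (11667/34035)²·(1−2270/11667)·1161/2270 = 0.048406455
  D: (15348/34035)²·(1−1362/15348)·13800/1362 = 1.8775685
  → Var(ȳ_str) = 2.663751.
Var(ȳ_srs) = (1 − 5005/34035)·21120/5005 = 3.5992425.
deff = 2.663751 / 3.5992425 = 0.7401.

0.7401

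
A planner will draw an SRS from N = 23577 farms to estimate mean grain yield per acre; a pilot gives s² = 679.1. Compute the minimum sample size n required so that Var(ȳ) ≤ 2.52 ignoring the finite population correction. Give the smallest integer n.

270

Without fpc, n₀ = s²/D = 679.1/2.52 = 269.4841.
Rounding up, n = 270.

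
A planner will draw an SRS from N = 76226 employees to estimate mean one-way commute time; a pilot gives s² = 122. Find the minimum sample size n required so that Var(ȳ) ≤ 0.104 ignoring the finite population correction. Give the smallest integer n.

1174

Without fpc, n₀ = s²/D = 122/0.104 = 1173.0769.
Rounding up, n = 1174.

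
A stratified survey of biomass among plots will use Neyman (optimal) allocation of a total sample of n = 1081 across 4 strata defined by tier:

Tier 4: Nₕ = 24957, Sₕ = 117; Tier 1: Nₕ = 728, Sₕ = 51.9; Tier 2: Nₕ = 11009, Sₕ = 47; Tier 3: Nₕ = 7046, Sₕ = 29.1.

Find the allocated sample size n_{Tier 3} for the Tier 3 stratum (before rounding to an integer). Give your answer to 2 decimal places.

60.23

Neyman allocation: nₕ = n·NₕSₕ / Σⱼ NⱼSⱼ.
Σ NⱼSⱼ = 24957·117 + 728·51.9 + 11009·47 + 7046·29.1 = 3.6802138 × 10^6.
n_{Tier 3} = 1081·7046·29.1 / (3.6802138 × 10^6) = 60.23.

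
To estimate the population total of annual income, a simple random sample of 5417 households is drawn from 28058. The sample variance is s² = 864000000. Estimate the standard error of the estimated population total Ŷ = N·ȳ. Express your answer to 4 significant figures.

1.007 × 10^7

Var(Ŷ) = N²·Var(ȳ) = N²·(1 − n/N)·s²/n.
f = 5417/28058 = 0.19306437; Var(ȳ) = 0.80693563·864000000/5417 = 128704.52.
Var(Ŷ) = 28058² · 128704.52 = 1.0132281 × 10^14.
SE(Ŷ) = √(1.0132281 × 10^14) = 1.007 × 10^7.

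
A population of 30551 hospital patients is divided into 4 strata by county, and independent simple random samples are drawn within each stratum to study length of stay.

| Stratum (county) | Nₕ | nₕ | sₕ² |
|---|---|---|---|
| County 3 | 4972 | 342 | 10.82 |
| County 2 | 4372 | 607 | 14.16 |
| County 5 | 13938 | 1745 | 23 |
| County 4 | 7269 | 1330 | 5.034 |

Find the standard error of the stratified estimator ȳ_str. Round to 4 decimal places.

0.0614

Var(ȳ_str) = Σₕ Wₕ²(1 − fₕ)sₕ²/nₕ with Wₕ = Nₕ/N, N = 30551.
County 3: Wₕ = 0.16274426; term = 0.16274426²·(1 − 0.06878520)·10.82/342 = 7.8030143 × 10^-4.
County 2: Wₕ = 0.14310497; term = 0.14310497²·(1 − 0.13883806)·14.16/607 = 4.1140431 × 10^-4.
County 5: Wₕ = 0.45622075; term = 0.45622075²·(1 − 0.12519730)·23/1745 = 0.0023998969.
County 4: Wₕ = 0.23793002; term = 0.23793002²·(1 − 0.18296877)·5.034/1330 = 1.7506475 × 10^-4.
Sum = 0.0037666674.
SE = √(0.0037666674) = 0.0614.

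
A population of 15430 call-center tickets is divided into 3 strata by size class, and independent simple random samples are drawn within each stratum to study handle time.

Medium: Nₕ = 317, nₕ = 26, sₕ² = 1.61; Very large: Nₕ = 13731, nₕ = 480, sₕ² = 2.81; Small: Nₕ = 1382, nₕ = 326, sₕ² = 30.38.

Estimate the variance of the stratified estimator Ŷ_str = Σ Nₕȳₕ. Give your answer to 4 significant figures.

1.207 × 10^6

Var(Ŷ_str) = Σₕ Nₕ²(1 − fₕ)sₕ²/nₕ.
Medium: 317²·(1 − 26/317)·1.61/26 = 5712.2181.
Very large: 13731²·(1 − 480/13731)·2.81/480 = 1.0651626 × 10^6.
Small: 1382²·(1 − 326/1382)·30.38/326 = 136001.01.
Sum = 1.2068758 × 10^6.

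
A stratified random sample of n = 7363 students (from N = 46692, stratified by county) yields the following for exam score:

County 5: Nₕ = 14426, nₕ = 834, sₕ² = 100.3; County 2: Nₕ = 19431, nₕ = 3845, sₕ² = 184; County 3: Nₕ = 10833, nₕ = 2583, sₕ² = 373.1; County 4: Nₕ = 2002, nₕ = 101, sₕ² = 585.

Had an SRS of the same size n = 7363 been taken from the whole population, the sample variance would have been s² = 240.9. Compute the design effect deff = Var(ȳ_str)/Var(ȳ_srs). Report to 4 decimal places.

Var(ȳ_str) = Σ Wₕ²(1−fₕ)sₕ²/nₕ with Wₕ = Nₕ/46692:
  County 5: (14426/46692)²·(1−834/14426)·100.3/834 = 0.010816312
  County 2: (19431/46692)²·(1−3845/19431)·184/3845 = 0.0066476225
  County 3: (10833/46692)²·(1−2583/10833)·373.1/2583 = 0.0059213207
  County 4: (2002/46692)²·(1−101/2002)·585/101 = 0.010111038
  → Var(ȳ_str) = 0.033496293.
Var(ȳ_srs) = (1 − 7363/46692)·240.9/7363 = 0.0275583.
deff = 0.033496293 / 0.0275583 = 1.2155.

1.2155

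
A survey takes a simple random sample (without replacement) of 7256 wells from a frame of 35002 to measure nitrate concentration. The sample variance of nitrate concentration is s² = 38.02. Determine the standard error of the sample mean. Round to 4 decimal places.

Under SRS without replacement, Var(ȳ) = (1 − f)·s²/n with f = n/N = 7256/35002 = 0.20730244.
Var(ȳ) = (1 − 0.20730244)·38.02/7256 = 0.79269756·0.0052398015 = 0.0041535779.
SE(ȳ) = √(0.0041535779) = 0.0644.

0.0644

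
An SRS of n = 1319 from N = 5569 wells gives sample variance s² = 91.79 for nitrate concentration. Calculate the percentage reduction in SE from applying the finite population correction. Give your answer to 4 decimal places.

f = n/N = 1319/5569 = 0.23684683.
SE_no-fpc = √(s²/n) = 0.2638003; SE_fpc = √((1−f)s²/n) = 0.23045235.
Ratio = √(1−f) = 0.87358638. Reduction = 100·(1 − 0.87358638) = 12.6414%.

12.6414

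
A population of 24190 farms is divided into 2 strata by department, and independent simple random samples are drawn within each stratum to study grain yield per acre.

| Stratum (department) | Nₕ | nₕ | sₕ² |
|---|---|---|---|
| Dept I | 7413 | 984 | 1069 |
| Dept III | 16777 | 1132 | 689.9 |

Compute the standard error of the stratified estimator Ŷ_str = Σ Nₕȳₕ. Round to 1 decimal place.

Var(Ŷ_str) = Σₕ Nₕ²(1 − fₕ)sₕ²/nₕ.
Dept I: 7413²·(1 − 984/7413)·1069/984 = 5.1774991 × 10^7.
Dept III: 16777²·(1 − 1132/16777)·689.9/1132 = 1.599667 × 10^8.
Sum = 2.1174169 × 10^8.
SE = √(2.1174169 × 10^8) = 14551.3.

14551.3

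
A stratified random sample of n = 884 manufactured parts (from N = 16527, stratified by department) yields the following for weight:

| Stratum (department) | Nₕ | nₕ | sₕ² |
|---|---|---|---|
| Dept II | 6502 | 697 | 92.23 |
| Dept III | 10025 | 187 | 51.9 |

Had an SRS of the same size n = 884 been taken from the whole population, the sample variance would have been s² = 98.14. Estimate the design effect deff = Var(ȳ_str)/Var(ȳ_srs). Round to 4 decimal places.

1.1277

Var(ȳ_str) = Σ Wₕ²(1−fₕ)sₕ²/nₕ with Wₕ = Nₕ/16527:
  Dept II: (6502/16527)²·(1−697/6502)·92.23/697 = 0.018285236
  Dept III: (10025/16527)²·(1−187/10025)·51.9/187 = 0.10021412
  → Var(ȳ_str) = 0.11849936.
Var(ȳ_srs) = (1 − 884/16527)·98.14/884 = 0.10507994.
deff = 0.11849936 / 0.10507994 = 1.1277.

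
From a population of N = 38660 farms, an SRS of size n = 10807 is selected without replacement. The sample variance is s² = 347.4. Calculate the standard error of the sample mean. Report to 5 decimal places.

Under SRS without replacement, Var(ȳ) = (1 − f)·s²/n with f = n/N = 10807/38660 = 0.27953958.
Var(ȳ) = (1 − 0.27953958)·347.4/10807 = 0.72046042·0.032145831 = 0.023159799.
SE(ȳ) = √(0.023159799) = 0.15218.

0.15218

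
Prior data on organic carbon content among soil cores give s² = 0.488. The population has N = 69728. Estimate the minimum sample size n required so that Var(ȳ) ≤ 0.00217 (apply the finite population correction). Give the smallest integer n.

225

Without fpc, n₀ = s²/D = 0.488/0.00217 = 224.8848.
With fpc, (1 − n/N)·s²/n ≤ D requires n ≥ n₀/(1 + n₀/N) = 224.8848/(1 + 224.8848/69728) = 224.1618.
Rounding up, n = 225.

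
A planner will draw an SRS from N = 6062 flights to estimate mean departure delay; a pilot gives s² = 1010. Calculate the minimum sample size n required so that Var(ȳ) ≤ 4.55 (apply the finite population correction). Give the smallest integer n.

Without fpc, n₀ = s²/D = 1010/4.55 = 221.9780.
With fpc, (1 − n/N)·s²/n ≤ D requires n ≥ n₀/(1 + n₀/N) = 221.9780/(1 + 221.9780/6062) = 214.1368.
Rounding up, n = 215.

215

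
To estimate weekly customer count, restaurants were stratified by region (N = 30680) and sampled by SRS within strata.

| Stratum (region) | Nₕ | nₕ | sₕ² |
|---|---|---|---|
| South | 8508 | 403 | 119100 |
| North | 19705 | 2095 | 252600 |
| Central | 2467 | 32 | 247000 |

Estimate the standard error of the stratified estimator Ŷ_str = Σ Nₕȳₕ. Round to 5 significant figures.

329520

Var(Ŷ_str) = Σₕ Nₕ²(1 − fₕ)sₕ²/nₕ.
South: 8508²·(1 − 403/8508)·119100/403 = 2.0379204 × 10^10.
North: 19705²·(1 − 2095/19705)·252600/2095 = 4.1839368 × 10^10.
Central: 2467²·(1 − 32/2467)·247000/32 = 4.636765 × 10^10.
Sum = 1.0858622 × 10^11.
SE = √(1.0858622 × 10^11) = 329520.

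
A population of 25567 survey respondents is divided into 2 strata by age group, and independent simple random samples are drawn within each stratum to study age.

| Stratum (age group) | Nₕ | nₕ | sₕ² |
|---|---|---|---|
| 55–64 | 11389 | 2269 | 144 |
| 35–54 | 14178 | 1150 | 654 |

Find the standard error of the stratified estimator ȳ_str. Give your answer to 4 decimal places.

Var(ȳ_str) = Σₕ Wₕ²(1 − fₕ)sₕ²/nₕ with Wₕ = Nₕ/N, N = 25567.
55–64: Wₕ = 0.44545703; term = 0.44545703²·(1 − 0.19922732)·144/2269 = 0.010084373.
35–54: Wₕ = 0.55454297; term = 0.55454297²·(1 − 0.08111158)·654/1150 = 0.16069897.
Sum = 0.17078334.
SE = √(0.17078334) = 0.4133.

0.4133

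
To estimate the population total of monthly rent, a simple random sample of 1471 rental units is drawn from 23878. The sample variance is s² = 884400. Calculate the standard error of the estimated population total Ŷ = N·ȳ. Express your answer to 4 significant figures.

Var(Ŷ) = N²·Var(ȳ) = N²·(1 − n/N)·s²/n.
f = 1471/23878 = 0.06160482; Var(ȳ) = 0.93839518·884400/1471 = 564.18538.
Var(Ŷ) = 23878² · 564.18538 = 3.2167531 × 10^11.
SE(Ŷ) = √(3.2167531 × 10^11) = 567200.

567200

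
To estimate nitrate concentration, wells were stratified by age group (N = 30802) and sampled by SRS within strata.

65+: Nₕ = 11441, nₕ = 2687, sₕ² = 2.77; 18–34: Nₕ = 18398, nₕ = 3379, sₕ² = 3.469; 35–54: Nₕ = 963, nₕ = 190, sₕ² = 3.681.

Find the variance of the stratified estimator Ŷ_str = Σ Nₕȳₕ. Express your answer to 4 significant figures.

Var(Ŷ_str) = Σₕ Nₕ²(1 − fₕ)sₕ²/nₕ.
65+: 11441²·(1 − 2687/11441)·2.77/2687 = 103248.23.
18–34: 18398²·(1 − 3379/18398)·3.469/3379 = 283679.36.
35–54: 963²·(1 − 190/963)·3.681/190 = 14421.751.
Sum = 401349.34.

401300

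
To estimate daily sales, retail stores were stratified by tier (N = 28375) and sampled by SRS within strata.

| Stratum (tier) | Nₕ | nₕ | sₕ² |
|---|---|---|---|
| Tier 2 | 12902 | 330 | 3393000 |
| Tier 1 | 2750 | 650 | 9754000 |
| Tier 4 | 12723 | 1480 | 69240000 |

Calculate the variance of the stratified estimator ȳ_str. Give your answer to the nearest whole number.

10491

Var(ȳ_str) = Σₕ Wₕ²(1 − fₕ)sₕ²/nₕ with Wₕ = Nₕ/N, N = 28375.
Tier 2: Wₕ = 0.45469604; term = 0.45469604²·(1 − 0.02557743)·3393000/330 = 2071.3791.
Tier 1: Wₕ = 0.09691630; term = 0.09691630²·(1 − 0.23636364)·9754000/650 = 107.63404.
Tier 4: Wₕ = 0.44838767; term = 0.44838767²·(1 − 0.11632477)·69240000/1480 = 8311.8049.
Sum = 10490.818.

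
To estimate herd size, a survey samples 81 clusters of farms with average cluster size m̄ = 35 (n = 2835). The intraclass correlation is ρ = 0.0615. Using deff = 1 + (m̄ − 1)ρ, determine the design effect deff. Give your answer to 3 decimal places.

deff = 1 + (35 − 1)·0.0615 = 1 + 2.091 = 3.091.

3.091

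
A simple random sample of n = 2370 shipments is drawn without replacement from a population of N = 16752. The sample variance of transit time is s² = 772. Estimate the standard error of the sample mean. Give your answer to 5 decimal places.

0.52882

Under SRS without replacement, Var(ȳ) = (1 − f)·s²/n with f = n/N = 2370/16752 = 0.14147564.
Var(ȳ) = (1 − 0.14147564)·772/2370 = 0.85852436·0.3257384 = 0.27965435.
SE(ȳ) = √(0.27965435) = 0.52882.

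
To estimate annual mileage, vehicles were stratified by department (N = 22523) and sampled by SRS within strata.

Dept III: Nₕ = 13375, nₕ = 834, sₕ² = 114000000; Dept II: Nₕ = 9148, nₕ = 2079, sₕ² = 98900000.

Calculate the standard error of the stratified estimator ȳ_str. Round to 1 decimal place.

Var(ȳ_str) = Σₕ Wₕ²(1 − fₕ)sₕ²/nₕ with Wₕ = Nₕ/N, N = 22523.
Dept III: Wₕ = 0.59383741; term = 0.59383741²·(1 − 0.06235514)·114000000/834 = 45197.279.
Dept II: Wₕ = 0.40616259; term = 0.40616259²·(1 − 0.22726279)·98900000/2079 = 6064.1993.
Sum = 51261.478.
SE = √(51261.478) = 226.4.

226.4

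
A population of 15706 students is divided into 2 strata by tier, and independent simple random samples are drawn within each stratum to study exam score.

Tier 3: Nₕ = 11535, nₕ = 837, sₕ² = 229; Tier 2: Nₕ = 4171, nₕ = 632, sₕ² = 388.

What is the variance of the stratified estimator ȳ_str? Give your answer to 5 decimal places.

Var(ȳ_str) = Σₕ Wₕ²(1 − fₕ)sₕ²/nₕ with Wₕ = Nₕ/N, N = 15706.
Tier 3: Wₕ = 0.73443270; term = 0.73443270²·(1 − 0.07256177)·229/837 = 0.13686709.
Tier 2: Wₕ = 0.26556730; term = 0.26556730²·(1 − 0.15152242)·388/632 = 0.036737044.
Sum = 0.17360413.

0.17360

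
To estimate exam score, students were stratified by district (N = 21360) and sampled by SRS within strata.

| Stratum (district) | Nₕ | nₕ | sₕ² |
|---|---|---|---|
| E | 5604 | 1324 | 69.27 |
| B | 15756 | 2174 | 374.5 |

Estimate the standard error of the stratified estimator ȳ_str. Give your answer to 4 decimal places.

Var(ȳ_str) = Σₕ Wₕ²(1 − fₕ)sₕ²/nₕ with Wₕ = Nₕ/N, N = 21360.
E: Wₕ = 0.26235955; term = 0.26235955²·(1 − 0.23625981)·69.27/1324 = 0.0027504047.
B: Wₕ = 0.73764045; term = 0.73764045²·(1 − 0.13797918)·374.5/2174 = 0.08079779.
Sum = 0.083548195.
SE = √(0.083548195) = 0.2890.

0.2890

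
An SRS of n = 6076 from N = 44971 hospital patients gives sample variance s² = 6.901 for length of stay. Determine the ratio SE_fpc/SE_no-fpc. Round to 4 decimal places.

0.9300

f = n/N = 6076/44971 = 0.13510929.
SE_no-fpc = √(s²/n) = 0.033701337; SE_fpc = √((1−f)s²/n) = 0.031342075.
Ratio = √(1−f) = 0.92999500.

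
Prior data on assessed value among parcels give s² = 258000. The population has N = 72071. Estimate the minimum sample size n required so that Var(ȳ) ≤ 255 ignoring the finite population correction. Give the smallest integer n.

Without fpc, n₀ = s²/D = 258000/255 = 1011.7647.
Rounding up, n = 1012.

1012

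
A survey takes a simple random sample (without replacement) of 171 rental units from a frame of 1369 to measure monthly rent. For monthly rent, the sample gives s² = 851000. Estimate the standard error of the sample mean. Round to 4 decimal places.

65.9923

Under SRS without replacement, Var(ȳ) = (1 − f)·s²/n with f = n/N = 171/1369 = 0.12490869.
Var(ȳ) = (1 − 0.12490869)·851000/171 = 0.87509131·4976.6082 = 4354.9866.
SE(ȳ) = √(4354.9866) = 65.9923.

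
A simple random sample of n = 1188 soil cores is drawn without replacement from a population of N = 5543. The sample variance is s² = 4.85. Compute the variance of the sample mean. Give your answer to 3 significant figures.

Under SRS without replacement, Var(ȳ) = (1 − f)·s²/n with f = n/N = 1188/5543 = 0.21432437.
Var(ȳ) = (1 − 0.21432437)·4.85/1188 = 0.78567563·0.0040824916 = 0.0032075141.

0.00321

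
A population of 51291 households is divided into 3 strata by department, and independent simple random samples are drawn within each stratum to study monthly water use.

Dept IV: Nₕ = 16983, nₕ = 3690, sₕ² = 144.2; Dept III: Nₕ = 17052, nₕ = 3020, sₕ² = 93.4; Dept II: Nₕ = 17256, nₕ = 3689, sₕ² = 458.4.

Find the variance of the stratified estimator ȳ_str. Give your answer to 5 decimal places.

Var(ȳ_str) = Σₕ Wₕ²(1 − fₕ)sₕ²/nₕ with Wₕ = Nₕ/N, N = 51291.
Dept IV: Wₕ = 0.33111072; term = 0.33111072²·(1 − 0.21727610)·144.2/3690 = 0.0033534665.
Dept III: Wₕ = 0.33245599; term = 0.33245599²·(1 − 0.17710532)·93.4/3020 = 0.0028128884.
Dept II: Wₕ = 0.33643329; term = 0.33643329²·(1 − 0.21378071)·458.4/3689 = 0.011058025.
Sum = 0.01722438.

0.01722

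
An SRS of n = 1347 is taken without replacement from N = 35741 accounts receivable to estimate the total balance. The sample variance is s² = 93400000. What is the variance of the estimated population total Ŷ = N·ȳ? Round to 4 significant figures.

8.524 × 10^13

Var(Ŷ) = N²·Var(ȳ) = N²·(1 − n/N)·s²/n.
f = 1347/35741 = 0.03768781; Var(ȳ) = 0.96231219·93400000/1347 = 66726.027.
Var(Ŷ) = 35741² · 66726.027 = 8.52371 × 10^13.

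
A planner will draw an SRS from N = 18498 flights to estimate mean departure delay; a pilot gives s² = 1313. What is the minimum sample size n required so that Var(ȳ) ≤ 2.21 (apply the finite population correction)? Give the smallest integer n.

576

Without fpc, n₀ = s²/D = 1313/2.21 = 594.1176.
With fpc, (1 − n/N)·s²/n ≤ D requires n ≥ n₀/(1 + n₀/N) = 594.1176/(1 + 594.1176/18498) = 575.6296.
Rounding up, n = 576.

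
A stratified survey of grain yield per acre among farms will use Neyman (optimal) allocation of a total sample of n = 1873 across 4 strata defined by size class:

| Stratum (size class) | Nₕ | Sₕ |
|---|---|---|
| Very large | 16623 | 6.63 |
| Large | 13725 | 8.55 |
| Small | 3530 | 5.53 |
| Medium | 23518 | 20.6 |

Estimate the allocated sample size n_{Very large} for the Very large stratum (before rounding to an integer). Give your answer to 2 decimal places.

282.17

Neyman allocation: nₕ = n·NₕSₕ / Σⱼ NⱼSⱼ.
Σ NⱼSⱼ = 16623·6.63 + 13725·8.55 + 3530·5.53 + 23518·20.6 = 731550.94.
n_{Very large} = 1873·16623·6.63 / 731550.94 = 282.17.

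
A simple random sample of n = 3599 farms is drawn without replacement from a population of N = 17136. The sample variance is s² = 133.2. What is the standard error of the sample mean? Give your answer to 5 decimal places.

Under SRS without replacement, Var(ȳ) = (1 − f)·s²/n with f = n/N = 3599/17136 = 0.21002568.
Var(ȳ) = (1 − 0.21002568)·133.2/3599 = 0.78997432·0.037010281 = 0.029237171.
SE(ȳ) = √(0.029237171) = 0.17099.

0.17099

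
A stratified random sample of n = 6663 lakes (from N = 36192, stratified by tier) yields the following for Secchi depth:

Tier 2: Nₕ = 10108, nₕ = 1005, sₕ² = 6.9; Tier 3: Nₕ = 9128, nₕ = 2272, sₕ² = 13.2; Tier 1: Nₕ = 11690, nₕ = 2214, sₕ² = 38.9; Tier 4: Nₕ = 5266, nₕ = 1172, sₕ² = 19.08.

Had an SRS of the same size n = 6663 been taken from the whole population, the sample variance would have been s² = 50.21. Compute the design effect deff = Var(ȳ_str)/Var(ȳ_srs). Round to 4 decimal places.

Var(ȳ_str) = Σ Wₕ²(1−fₕ)sₕ²/nₕ with Wₕ = Nₕ/36192:
  Tier 2: (10108/36192)²·(1−1005/10108)·6.9/1005 = 4.8228931 × 10^-4
  Tier 3: (9128/36192)²·(1−2272/9128)·13.2/2272 = 2.7757917 × 10^-4
  Tier 1: (11690/36192)²·(1−2214/11690)·38.9/2214 = 0.001485889
  Tier 4: (5266/36192)²·(1−1172/5266)·19.08/1172 = 2.6795032 × 10^-4
  → Var(ȳ_str) = 0.0025137078.
Var(ȳ_srs) = (1 − 6663/36192)·50.21/6663 = 0.0061483214.
deff = 0.0025137078 / 0.0061483214 = 0.4088.

0.4088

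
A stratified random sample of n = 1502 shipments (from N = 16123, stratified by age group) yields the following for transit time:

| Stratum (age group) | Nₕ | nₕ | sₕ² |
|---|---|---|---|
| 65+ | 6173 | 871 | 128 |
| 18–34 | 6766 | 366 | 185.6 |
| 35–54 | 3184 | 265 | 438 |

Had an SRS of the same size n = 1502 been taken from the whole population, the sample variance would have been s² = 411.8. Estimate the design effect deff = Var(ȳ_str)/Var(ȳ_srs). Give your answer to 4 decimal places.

0.6519

Var(ȳ_str) = Σ Wₕ²(1−fₕ)sₕ²/nₕ with Wₕ = Nₕ/16123:
  65+: (6173/16123)²·(1−871/6173)·128/871 = 0.018502743
  18–34: (6766/16123)²·(1−366/6766)·185.6/366 = 0.08447285
  35–54: (3184/16123)²·(1−265/3184)·438/265 = 0.05909404
  → Var(ȳ_str) = 0.16206963.
Var(ȳ_srs) = (1 − 1502/16123)·411.8/1502 = 0.24862662.
deff = 0.16206963 / 0.24862662 = 0.6519.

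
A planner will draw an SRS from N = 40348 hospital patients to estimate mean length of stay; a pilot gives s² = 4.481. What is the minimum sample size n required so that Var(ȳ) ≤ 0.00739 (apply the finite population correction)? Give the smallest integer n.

Without fpc, n₀ = s²/D = 4.481/0.00739 = 606.3599.
With fpc, (1 − n/N)·s²/n ≤ D requires n ≥ n₀/(1 + n₀/N) = 606.3599/(1 + 606.3599/40348) = 597.3823.
Rounding up, n = 598.

598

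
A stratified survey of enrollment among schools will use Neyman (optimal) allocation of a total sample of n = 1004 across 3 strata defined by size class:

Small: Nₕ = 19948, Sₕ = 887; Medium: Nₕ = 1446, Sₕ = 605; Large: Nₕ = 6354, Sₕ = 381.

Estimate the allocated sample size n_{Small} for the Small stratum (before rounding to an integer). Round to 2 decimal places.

846.36

Neyman allocation: nₕ = n·NₕSₕ / Σⱼ NⱼSⱼ.
Σ NⱼSⱼ = 19948·887 + 1446·605 + 6354·381 = 2.098958 × 10^7.
n_{Small} = 1004·19948·887 / (2.098958 × 10^7) = 846.36.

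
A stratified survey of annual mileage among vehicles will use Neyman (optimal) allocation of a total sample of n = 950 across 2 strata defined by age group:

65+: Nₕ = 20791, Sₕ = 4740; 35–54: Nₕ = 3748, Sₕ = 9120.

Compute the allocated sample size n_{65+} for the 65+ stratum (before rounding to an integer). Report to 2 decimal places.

705.35

Neyman allocation: nₕ = n·NₕSₕ / Σⱼ NⱼSⱼ.
Σ NⱼSⱼ = 20791·4740 + 3748·9120 = 1.327311 × 10^8.
n_{65+} = 950·20791·4740 / (1.327311 × 10^8) = 705.35.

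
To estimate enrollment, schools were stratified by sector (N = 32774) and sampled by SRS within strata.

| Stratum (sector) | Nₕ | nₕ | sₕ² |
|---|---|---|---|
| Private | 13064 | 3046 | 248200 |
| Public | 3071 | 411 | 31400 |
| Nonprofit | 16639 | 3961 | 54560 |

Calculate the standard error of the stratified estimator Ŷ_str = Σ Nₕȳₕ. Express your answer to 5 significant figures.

119140

Var(Ŷ_str) = Σₕ Nₕ²(1 − fₕ)sₕ²/nₕ.
Private: 13064²·(1 − 3046/13064)·248200/3046 = 1.066422 × 10^10.
Public: 3071²·(1 − 411/3071)·31400/411 = 6.2409295 × 10^8.
Nonprofit: 16639²·(1 − 3961/16639)·54560/3961 = 2.905678 × 10^9.
Sum = 1.4193991 × 10^10.
SE = √(1.4193991 × 10^10) = 119140.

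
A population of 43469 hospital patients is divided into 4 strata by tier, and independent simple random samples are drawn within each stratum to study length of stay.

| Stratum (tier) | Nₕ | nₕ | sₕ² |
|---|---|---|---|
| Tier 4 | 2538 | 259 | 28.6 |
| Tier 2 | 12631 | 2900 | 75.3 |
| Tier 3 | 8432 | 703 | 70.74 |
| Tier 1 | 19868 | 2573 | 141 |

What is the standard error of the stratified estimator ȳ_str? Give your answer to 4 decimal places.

0.1244

Var(ȳ_str) = Σₕ Wₕ²(1 − fₕ)sₕ²/nₕ with Wₕ = Nₕ/N, N = 43469.
Tier 4: Wₕ = 0.05838644; term = 0.05838644²·(1 − 0.10204886)·28.6/259 = 3.380204 × 10^-4.
Tier 2: Wₕ = 0.29057489; term = 0.29057489²·(1 − 0.22959386)·75.3/2900 = 0.0016890126.
Tier 3: Wₕ = 0.19397732; term = 0.19397732²·(1 − 0.08337287)·70.74/703 = 0.0034705982.
Tier 1: Wₕ = 0.45706135; term = 0.45706135²·(1 − 0.12950473)·141/2573 = 0.0099654002.
Sum = 0.015463031.
SE = √(0.015463031) = 0.1244.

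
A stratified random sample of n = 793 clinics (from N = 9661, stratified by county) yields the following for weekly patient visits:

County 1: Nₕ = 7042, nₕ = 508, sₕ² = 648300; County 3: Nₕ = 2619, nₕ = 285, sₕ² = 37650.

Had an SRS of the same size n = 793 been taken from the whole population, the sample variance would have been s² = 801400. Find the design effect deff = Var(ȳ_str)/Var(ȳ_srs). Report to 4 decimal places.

0.6875

Var(ȳ_str) = Σ Wₕ²(1−fₕ)sₕ²/nₕ with Wₕ = Nₕ/9661:
  County 1: (7042/9661)²·(1−508/7042)·648300/508 = 629.1342
  County 3: (2619/9661)²·(1−285/2619)·37650/285 = 8.6519162
  → Var(ȳ_str) = 637.78612.
Var(ȳ_srs) = (1 − 793/9661)·801400/793 = 927.64061.
deff = 637.78612 / 927.64061 = 0.6875.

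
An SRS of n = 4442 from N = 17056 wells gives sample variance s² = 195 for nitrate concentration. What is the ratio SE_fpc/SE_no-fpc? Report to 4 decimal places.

0.8600

f = n/N = 4442/17056 = 0.26043621.
SE_no-fpc = √(s²/n) = 0.20952123; SE_fpc = √((1−f)s²/n) = 0.18018384.
Ratio = √(1−f) = 0.85997895.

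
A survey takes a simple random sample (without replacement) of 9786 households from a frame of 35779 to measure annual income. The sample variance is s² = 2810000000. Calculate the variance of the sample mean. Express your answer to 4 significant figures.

208600

Under SRS without replacement, Var(ȳ) = (1 − f)·s²/n with f = n/N = 9786/35779 = 0.27351240.
Var(ȳ) = (1 − 0.27351240)·2810000000/9786 = 0.72648760·287144.9 = 208607.21.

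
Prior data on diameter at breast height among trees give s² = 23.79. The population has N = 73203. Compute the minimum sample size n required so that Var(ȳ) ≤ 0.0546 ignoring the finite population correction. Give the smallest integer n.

Without fpc, n₀ = s²/D = 23.79/0.0546 = 435.7143.
Rounding up, n = 436.

436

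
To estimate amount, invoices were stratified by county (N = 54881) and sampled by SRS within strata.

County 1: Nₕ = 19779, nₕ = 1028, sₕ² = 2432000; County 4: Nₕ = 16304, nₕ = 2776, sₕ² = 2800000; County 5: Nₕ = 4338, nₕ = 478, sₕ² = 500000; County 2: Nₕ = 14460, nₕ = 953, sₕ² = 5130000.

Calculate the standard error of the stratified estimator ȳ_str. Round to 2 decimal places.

Var(ȳ_str) = Σₕ Wₕ²(1 − fₕ)sₕ²/nₕ with Wₕ = Nₕ/N, N = 54881.
County 1: Wₕ = 0.36039795; term = 0.36039795²·(1 − 0.05197432)·2432000/1028 = 291.30986.
County 4: Wₕ = 0.29707913; term = 0.29707913²·(1 − 0.17026497)·2800000/2776 = 73.86221.
County 5: Wₕ = 0.07904375; term = 0.07904375²·(1 − 0.11018903)·500000/478 = 5.8153375.
County 2: Wₕ = 0.26347916; term = 0.26347916²·(1 − 0.06590595)·5130000/953 = 349.06606.
Sum = 720.05347.
SE = √(720.05347) = 26.83.

26.83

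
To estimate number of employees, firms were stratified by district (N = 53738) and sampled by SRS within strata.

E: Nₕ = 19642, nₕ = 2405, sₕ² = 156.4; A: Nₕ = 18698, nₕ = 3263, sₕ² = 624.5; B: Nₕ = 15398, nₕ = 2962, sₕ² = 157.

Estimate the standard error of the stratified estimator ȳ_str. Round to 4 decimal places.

Var(ȳ_str) = Σₕ Wₕ²(1 − fₕ)sₕ²/nₕ with Wₕ = Nₕ/N, N = 53738.
E: Wₕ = 0.36551416; term = 0.36551416²·(1 − 0.12244171)·156.4/2405 = 0.0076244068.
A: Wₕ = 0.34794745; term = 0.34794745²·(1 − 0.17451064)·624.5/3263 = 0.019127322.
B: Wₕ = 0.28653839; term = 0.28653839²·(1 − 0.19236264)·157/2962 = 0.0035147677.
Sum = 0.030266497.
SE = √(0.030266497) = 0.1740.

0.1740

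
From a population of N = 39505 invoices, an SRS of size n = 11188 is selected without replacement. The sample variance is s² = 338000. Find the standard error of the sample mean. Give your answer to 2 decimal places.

Under SRS without replacement, Var(ȳ) = (1 − f)·s²/n with f = n/N = 11188/39505 = 0.28320466.
Var(ȳ) = (1 − 0.28320466)·338000/11188 = 0.71679534·30.21094 = 21.655061.
SE(ȳ) = √(21.655061) = 4.65.

4.65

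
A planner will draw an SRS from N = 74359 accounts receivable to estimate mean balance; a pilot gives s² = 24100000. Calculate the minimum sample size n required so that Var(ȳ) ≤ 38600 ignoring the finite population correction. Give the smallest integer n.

Without fpc, n₀ = s²/D = 24100000/38600 = 624.3523.
Rounding up, n = 625.

625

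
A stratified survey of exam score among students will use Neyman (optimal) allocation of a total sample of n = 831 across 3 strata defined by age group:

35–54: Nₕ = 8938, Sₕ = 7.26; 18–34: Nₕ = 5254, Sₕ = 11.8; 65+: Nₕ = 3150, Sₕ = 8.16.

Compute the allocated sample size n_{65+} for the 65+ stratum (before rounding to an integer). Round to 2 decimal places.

139.98

Neyman allocation: nₕ = n·NₕSₕ / Σⱼ NⱼSⱼ.
Σ NⱼSⱼ = 8938·7.26 + 5254·11.8 + 3150·8.16 = 152591.08.
n_{65+} = 831·3150·8.16 / 152591.08 = 139.98.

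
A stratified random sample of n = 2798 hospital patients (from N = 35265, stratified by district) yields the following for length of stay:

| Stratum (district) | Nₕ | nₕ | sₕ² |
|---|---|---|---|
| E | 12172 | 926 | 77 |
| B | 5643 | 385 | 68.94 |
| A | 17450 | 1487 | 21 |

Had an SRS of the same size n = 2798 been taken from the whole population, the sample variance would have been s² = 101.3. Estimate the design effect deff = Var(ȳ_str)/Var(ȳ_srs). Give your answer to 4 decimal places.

0.4977

Var(ȳ_str) = Σ Wₕ²(1−fₕ)sₕ²/nₕ with Wₕ = Nₕ/35265:
  E: (12172/35265)²·(1−926/12172)·77/926 = 0.0091527581
  B: (5643/35265)²·(1−385/5643)·68.94/385 = 0.004272218
  A: (17450/35265)²·(1−1487/17450)·21/1487 = 0.003163228
  → Var(ȳ_str) = 0.016588204.
Var(ȳ_srs) = (1 − 2798/35265)·101.3/2798 = 0.033331895.
deff = 0.016588204 / 0.033331895 = 0.4977.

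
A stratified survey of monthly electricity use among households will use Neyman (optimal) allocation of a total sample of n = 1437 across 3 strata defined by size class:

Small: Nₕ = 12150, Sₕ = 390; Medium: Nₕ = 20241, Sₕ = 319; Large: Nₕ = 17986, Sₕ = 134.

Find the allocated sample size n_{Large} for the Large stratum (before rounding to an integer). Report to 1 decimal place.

254.6

Neyman allocation: nₕ = n·NₕSₕ / Σⱼ NⱼSⱼ.
Σ NⱼSⱼ = 12150·390 + 20241·319 + 17986·134 = 1.3605503 × 10^7.
n_{Large} = 1437·17986·134 / (1.3605503 × 10^7) = 254.6.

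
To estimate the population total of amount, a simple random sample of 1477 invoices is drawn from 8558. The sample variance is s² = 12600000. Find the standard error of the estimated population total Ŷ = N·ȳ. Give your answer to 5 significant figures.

Var(Ŷ) = N²·Var(ȳ) = N²·(1 − n/N)·s²/n.
f = 1477/8558 = 0.17258705; Var(ȳ) = 0.82741295·12600000/1477 = 7058.4991.
Var(Ŷ) = 8558² · 7058.4991 = 5.1695998 × 10^11.
SE(Ŷ) = √(5.1695998 × 10^11) = 719000.

719000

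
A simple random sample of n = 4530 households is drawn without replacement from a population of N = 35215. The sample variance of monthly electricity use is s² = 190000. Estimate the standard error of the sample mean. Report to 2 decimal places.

6.05

Under SRS without replacement, Var(ȳ) = (1 − f)·s²/n with f = n/N = 4530/35215 = 0.12863836.
Var(ȳ) = (1 − 0.12863836)·190000/4530 = 0.87136164·41.942605 = 36.547177.
SE(ȳ) = √(36.547177) = 6.05.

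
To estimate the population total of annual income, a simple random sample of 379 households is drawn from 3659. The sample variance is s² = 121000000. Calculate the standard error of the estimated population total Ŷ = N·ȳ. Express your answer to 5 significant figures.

Var(Ŷ) = N²·Var(ȳ) = N²·(1 − n/N)·s²/n.
f = 379/3659 = 0.10358021; Var(ȳ) = 0.89641979·121000000/379 = 286192.07.
Var(Ŷ) = 3659² · 286192.07 = 3.8316199 × 10^12.
SE(Ŷ) = √(3.8316199 × 10^12) = 1.9575 × 10^6.

1.9575 × 10^6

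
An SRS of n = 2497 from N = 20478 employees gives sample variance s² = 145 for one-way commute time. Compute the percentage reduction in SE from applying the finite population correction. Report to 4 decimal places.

f = n/N = 2497/20478 = 0.12193574.
SE_no-fpc = √(s²/n) = 0.24097652; SE_fpc = √((1−f)s²/n) = 0.22580725.
Ratio = √(1−f) = 0.93705083. Reduction = 100·(1 − 0.93705083) = 6.2949%.

6.2949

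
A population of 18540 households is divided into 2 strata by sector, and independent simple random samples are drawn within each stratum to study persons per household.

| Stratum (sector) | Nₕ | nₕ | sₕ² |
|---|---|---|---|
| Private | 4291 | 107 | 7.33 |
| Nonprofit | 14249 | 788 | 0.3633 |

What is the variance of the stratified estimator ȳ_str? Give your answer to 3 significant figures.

0.00384

Var(ȳ_str) = Σₕ Wₕ²(1 − fₕ)sₕ²/nₕ with Wₕ = Nₕ/N, N = 18540.
Private: Wₕ = 0.23144552; term = 0.23144552²·(1 − 0.02493591)·7.33/107 = 0.0035780873.
Nonprofit: Wₕ = 0.76855448; term = 0.76855448²·(1 − 0.05530213)·0.3633/788 = 2.5726543 × 10^-4.
Sum = 0.0038353527.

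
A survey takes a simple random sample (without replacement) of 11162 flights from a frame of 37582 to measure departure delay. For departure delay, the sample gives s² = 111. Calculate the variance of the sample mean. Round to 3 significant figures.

0.00699

Under SRS without replacement, Var(ȳ) = (1 − f)·s²/n with f = n/N = 11162/37582 = 0.29700388.
Var(ȳ) = (1 − 0.29700388)·111/11162 = 0.70299612·0.0099444544 = 0.0069909128.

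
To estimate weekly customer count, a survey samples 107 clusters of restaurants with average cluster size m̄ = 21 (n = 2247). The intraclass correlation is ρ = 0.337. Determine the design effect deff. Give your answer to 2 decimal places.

deff = 1 + (21 − 1)·0.337 = 1 + 6.74 = 7.74.

7.74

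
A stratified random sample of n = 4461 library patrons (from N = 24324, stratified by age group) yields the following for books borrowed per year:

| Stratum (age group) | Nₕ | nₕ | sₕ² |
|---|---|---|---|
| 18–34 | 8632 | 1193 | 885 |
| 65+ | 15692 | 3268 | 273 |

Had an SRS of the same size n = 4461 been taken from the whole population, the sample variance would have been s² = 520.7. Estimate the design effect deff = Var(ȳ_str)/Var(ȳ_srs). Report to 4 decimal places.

Var(ȳ_str) = Σ Wₕ²(1−fₕ)sₕ²/nₕ with Wₕ = Nₕ/24324:
  18–34: (8632/24324)²·(1−1193/8632)·885/1193 = 0.080511669
  65+: (15692/24324)²·(1−3268/15692)·273/3268 = 0.027526459
  → Var(ȳ_str) = 0.10803813.
Var(ȳ_srs) = (1 − 4461/24324)·520.7/4461 = 0.095315867.
deff = 0.10803813 / 0.095315867 = 1.1335.

1.1335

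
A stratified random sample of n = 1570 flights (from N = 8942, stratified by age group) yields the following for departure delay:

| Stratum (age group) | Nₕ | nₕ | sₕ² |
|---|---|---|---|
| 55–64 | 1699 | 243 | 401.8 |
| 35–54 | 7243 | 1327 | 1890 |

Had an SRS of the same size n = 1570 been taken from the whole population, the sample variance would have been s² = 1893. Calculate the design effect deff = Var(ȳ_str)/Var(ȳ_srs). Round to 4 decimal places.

0.8193

Var(ȳ_str) = Σ Wₕ²(1−fₕ)sₕ²/nₕ with Wₕ = Nₕ/8942:
  55–64: (1699/8942)²·(1−243/1699)·401.8/243 = 0.051155117
  35–54: (7243/8942)²·(1−1327/7243)·1890/1327 = 0.76325244
  → Var(ȳ_str) = 0.81440756.
Var(ȳ_srs) = (1 − 1570/8942)·1893/1570 = 0.99403488.
deff = 0.81440756 / 0.99403488 = 0.8193.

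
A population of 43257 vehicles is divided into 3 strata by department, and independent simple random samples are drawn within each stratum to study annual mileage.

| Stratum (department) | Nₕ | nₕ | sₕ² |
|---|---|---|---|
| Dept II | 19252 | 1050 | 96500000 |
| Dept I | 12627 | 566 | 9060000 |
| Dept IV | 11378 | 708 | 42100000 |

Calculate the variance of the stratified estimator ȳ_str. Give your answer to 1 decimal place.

22372.4

Var(ȳ_str) = Σₕ Wₕ²(1 − fₕ)sₕ²/nₕ with Wₕ = Nₕ/N, N = 43257.
Dept II: Wₕ = 0.44506091; term = 0.44506091²·(1 − 0.05453979)·96500000/1050 = 17211.558.
Dept I: Wₕ = 0.29190651; term = 0.29190651²·(1 − 0.04482458)·9060000/566 = 1302.8142.
Dept IV: Wₕ = 0.26303257; term = 0.26303257²·(1 − 0.06222535)·42100000/708 = 3858.037.
Sum = 22372.409.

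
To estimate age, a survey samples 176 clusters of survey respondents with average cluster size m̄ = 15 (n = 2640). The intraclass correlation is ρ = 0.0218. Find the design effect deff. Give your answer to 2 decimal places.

deff = 1 + (15 − 1)·0.0218 = 1 + 0.3052 = 1.3052.

1.31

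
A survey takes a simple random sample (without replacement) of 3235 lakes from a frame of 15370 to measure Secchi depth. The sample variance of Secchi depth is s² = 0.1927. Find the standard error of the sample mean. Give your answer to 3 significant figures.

0.00686

Under SRS without replacement, Var(ȳ) = (1 − f)·s²/n with f = n/N = 3235/15370 = 0.21047495.
Var(ȳ) = (1 − 0.21047495)·0.1927/3235 = 0.78952505·5.9567233 × 10^-5 = 4.7029823 × 10^-5.
SE(ȳ) = √(4.7029823 × 10^-5) = 0.00686.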